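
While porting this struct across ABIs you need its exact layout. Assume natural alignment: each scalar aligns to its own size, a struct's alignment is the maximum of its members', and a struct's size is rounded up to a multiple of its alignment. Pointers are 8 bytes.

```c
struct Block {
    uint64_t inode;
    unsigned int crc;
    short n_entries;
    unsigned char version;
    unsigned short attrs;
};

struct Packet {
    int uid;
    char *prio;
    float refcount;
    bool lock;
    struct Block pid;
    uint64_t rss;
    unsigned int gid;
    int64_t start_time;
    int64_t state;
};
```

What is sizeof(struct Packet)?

Block: @0: inode [8B, align 8] → 8; @8: crc [4B, align 4] → 12; @12: n_entries [2B, align 2] → 14; @14: version [1B, align 1] → 15; +1 pad (align 2); @16: attrs [2B, align 2] → 18; +6 tail pad (align 8); size 24, align 8
@0: uid [4B, align 4] → 4
+4 pad (align 8)
@8: prio [8B, align 8] → 16
@16: refcount [4B, align 4] → 20
@20: lock [1B, align 1] → 21
+3 pad (align 8)
@24: pid [24B, align 8] → 48
@48: rss [8B, align 8] → 56
@56: gid [4B, align 4] → 60
+4 pad (align 8)
@64: start_time [8B, align 8] → 72
@72: state [8B, align 8] → 80
size 80, align 8

80 bytes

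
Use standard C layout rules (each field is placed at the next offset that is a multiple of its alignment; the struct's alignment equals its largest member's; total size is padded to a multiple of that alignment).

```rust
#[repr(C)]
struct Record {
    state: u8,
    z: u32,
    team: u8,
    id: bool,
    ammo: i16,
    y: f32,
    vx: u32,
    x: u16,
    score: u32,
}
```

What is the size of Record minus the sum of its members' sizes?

5

0..1  state  (1B, 1-aligned)
1..4  -- padding (3B)
4..8  z  (4B, 4-aligned)
8..9  team  (1B, 1-aligned)
9..10  id  (1B, 1-aligned)
10..12  ammo  (2B, 2-aligned)
12..16  y  (4B, 4-aligned)
16..20  vx  (4B, 4-aligned)
20..22  x  (2B, 2-aligned)
22..24  -- padding (2B)
24..28  score  (4B, 4-aligned)
sizeof = 28, alignof = 4
data bytes 23, size 28 → padding 5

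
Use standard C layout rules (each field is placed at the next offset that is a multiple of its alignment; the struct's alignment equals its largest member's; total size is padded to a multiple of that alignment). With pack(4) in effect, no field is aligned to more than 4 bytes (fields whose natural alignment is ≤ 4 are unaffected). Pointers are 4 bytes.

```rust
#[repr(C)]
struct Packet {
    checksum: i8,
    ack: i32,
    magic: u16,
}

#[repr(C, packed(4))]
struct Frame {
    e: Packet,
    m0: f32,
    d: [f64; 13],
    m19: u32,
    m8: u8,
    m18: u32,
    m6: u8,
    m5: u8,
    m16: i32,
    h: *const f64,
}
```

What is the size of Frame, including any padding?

144

Packet: @0: checksum [1B, align 1] → 1; +3 pad (align 4); @4: ack [4B, align 4] → 8; @8: magic [2B, align 2] → 10; +2 tail pad (align 4); size 12, align 4
@0: e [12B, align 4] → 12
@12: m0 [4B, align 4] → 16
@16: d [104B, align 4] → 120
@120: m19 [4B, align 4] → 124
@124: m8 [1B, align 1] → 125
+3 pad (align 4)
@128: m18 [4B, align 4] → 132
@132: m6 [1B, align 1] → 133
@133: m5 [1B, align 1] → 134
+2 pad (align 4)
@136: m16 [4B, align 4] → 140
@140: h [4B, align 4] → 144
size 144, align 4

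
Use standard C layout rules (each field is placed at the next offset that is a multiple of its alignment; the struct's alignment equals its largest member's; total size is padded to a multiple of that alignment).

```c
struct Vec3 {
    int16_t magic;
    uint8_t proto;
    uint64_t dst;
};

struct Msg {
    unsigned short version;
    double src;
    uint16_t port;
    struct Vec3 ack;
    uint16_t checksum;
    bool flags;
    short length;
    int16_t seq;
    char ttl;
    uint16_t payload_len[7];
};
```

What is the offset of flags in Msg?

Vec3: 0..2  magic  (2B, 2-aligned); 2..3  proto  (1B, 1-aligned); 3..8  -- padding (5B); 8..16  dst  (8B, 8-aligned); sizeof = 16, alignof = 8
0..2  version  (2B, 2-aligned)
2..8  -- padding (6B)
8..16  src  (8B, 8-aligned)
16..18  port  (2B, 2-aligned)
18..24  -- padding (6B)
24..40  ack  (16B, 8-aligned)
40..42  checksum  (2B, 2-aligned)
42..43  flags  (1B, 1-aligned)

42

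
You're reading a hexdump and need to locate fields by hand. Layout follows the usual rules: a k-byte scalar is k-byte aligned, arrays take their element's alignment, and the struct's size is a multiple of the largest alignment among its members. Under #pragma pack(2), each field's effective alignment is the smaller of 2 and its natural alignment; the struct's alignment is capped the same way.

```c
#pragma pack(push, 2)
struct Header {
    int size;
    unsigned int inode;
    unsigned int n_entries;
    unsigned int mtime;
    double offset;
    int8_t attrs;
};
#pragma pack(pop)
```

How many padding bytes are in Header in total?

1

0..4  size  (4B, 2-aligned)
4..8  inode  (4B, 2-aligned)
8..12  n_entries  (4B, 2-aligned)
12..16  mtime  (4B, 2-aligned)
16..24  offset  (8B, 2-aligned)
24..25  attrs  (1B, 1-aligned)
25..26  -- tail padding (1B)
sizeof = 26, alignof = 2
data bytes 25, size 26 → padding 1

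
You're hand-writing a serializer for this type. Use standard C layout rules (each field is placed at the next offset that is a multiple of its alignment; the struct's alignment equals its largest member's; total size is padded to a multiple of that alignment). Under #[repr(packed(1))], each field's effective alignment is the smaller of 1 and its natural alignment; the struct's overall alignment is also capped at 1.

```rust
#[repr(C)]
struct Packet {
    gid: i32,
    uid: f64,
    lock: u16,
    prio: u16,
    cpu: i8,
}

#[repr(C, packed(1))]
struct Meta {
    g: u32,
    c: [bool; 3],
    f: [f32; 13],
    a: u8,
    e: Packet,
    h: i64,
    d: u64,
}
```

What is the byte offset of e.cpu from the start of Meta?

Packet: gid at 0 (size 4, align 4) → ends 4; pad 4 to align 8 for uid; uid at 8 (size 8, align 8) → ends 16; lock at 16 (size 2, align 2) → ends 18; prio at 18 (size 2, align 2) → ends 20; cpu at 20 (size 1, align 1) → ends 21; tail pad 3 to reach multiple of 8; total 24 bytes, alignment 8
g at 0 (size 4, align 1) → ends 4
c at 4 (size 3, align 1) → ends 7
f at 7 (size 52, align 1) → ends 59
a at 59 (size 1, align 1) → ends 60
e at 60 (size 24, align 1) → ends 84
within Packet: cpu at 20
60 + 20 = 80

80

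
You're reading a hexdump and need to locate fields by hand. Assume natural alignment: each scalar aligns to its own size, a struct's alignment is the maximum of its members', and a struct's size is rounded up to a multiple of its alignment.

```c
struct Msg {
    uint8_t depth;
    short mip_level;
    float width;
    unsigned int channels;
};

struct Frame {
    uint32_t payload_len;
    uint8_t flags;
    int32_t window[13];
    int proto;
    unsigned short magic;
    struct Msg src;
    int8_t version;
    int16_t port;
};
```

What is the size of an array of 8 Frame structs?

Msg: 0..1  depth  (1B, 1-aligned); 1..2  -- padding (1B); 2..4  mip_level  (2B, 2-aligned); 4..8  width  (4B, 4-aligned); 8..12  channels  (4B, 4-aligned); sizeof = 12, alignof = 4
0..4  payload_len  (4B, 4-aligned)
4..5  flags  (1B, 1-aligned)
5..8  -- padding (3B)
8..60  window  (52B, 4-aligned)
60..64  proto  (4B, 4-aligned)
64..66  magic  (2B, 2-aligned)
66..68  -- padding (2B)
68..80  src  (12B, 4-aligned)
80..81  version  (1B, 1-aligned)
81..82  -- padding (1B)
82..84  port  (2B, 2-aligned)
sizeof = 84, alignof = 4
array of 8: 8 × 84 = 672

672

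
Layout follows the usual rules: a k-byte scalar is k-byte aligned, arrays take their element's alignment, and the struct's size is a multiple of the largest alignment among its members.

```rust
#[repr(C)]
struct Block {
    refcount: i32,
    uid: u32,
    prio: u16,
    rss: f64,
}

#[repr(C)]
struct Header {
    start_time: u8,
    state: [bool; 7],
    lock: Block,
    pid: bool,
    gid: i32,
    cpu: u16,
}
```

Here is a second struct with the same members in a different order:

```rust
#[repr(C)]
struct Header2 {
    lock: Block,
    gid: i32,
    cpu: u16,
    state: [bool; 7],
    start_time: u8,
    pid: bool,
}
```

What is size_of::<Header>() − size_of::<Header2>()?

Block: refcount at 0 (size 4, align 4) → ends 4; uid at 4 (size 4, align 4) → ends 8; prio at 8 (size 2, align 2) → ends 10; pad 6 to align 8 for rss; rss at 16 (size 8, align 8) → ends 24; total 24 bytes, alignment 8
start_time at 0 (size 1, align 1) → ends 1
state at 1 (size 7, align 1) → ends 8
lock at 8 (size 24, align 8) → ends 32
pid at 32 (size 1, align 1) → ends 33
pad 3 to align 4 for gid
gid at 36 (size 4, align 4) → ends 40
cpu at 40 (size 2, align 2) → ends 42
tail pad 6 to reach multiple of 8
total 48 bytes, alignment 8
— Header2 —
lock at 0 (size 24, align 8) → ends 24
gid at 24 (size 4, align 4) → ends 28
cpu at 28 (size 2, align 2) → ends 30
state at 30 (size 7, align 1) → ends 37
start_time at 37 (size 1, align 1) → ends 38
pid at 38 (size 1, align 1) → ends 39
tail pad 1 to reach multiple of 8
total 40 bytes, alignment 8
48 − 40 = 8

8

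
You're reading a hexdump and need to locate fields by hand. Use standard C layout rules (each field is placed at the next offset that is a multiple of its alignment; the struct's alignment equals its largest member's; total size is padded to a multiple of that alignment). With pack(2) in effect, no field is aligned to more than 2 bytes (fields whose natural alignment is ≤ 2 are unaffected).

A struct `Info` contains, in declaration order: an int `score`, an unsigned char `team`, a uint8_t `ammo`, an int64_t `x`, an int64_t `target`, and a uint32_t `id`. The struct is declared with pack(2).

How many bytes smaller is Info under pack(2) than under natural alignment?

6

natural layout:
  @0: score [4B, align 4] → 4
  @4: team [1B, align 1] → 5
  @5: ammo [1B, align 1] → 6
  +2 pad (align 8)
  @8: x [8B, align 8] → 16
  @16: target [8B, align 8] → 24
  @24: id [4B, align 4] → 28
  +4 tail pad (align 8)
  size 32, align 8
packed(2) layout:
  @0: score [4B, align 2] → 4
  @4: team [1B, align 1] → 5
  @5: ammo [1B, align 1] → 6
  @6: x [8B, align 2] → 14
  @14: target [8B, align 2] → 22
  @22: id [4B, align 2] → 26
  size 26, align 2
32 − 26 = 6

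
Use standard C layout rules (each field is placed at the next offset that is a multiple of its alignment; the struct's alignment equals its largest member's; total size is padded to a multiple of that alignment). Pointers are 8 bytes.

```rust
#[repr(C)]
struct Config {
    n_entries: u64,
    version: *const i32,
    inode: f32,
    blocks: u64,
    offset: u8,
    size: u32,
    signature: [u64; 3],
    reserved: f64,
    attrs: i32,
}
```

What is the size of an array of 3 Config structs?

n_entries at 0 (size 8, align 8) → ends 8
version at 8 (size 8, align 8) → ends 16
inode at 16 (size 4, align 4) → ends 20
pad 4 to align 8 for blocks
blocks at 24 (size 8, align 8) → ends 32
offset at 32 (size 1, align 1) → ends 33
pad 3 to align 4 for size
size at 36 (size 4, align 4) → ends 40
signature at 40 (size 24, align 8) → ends 64
reserved at 64 (size 8, align 8) → ends 72
attrs at 72 (size 4, align 4) → ends 76
tail pad 4 to reach multiple of 8
total 80 bytes, alignment 8
array of 3: 3 × 80 = 240

240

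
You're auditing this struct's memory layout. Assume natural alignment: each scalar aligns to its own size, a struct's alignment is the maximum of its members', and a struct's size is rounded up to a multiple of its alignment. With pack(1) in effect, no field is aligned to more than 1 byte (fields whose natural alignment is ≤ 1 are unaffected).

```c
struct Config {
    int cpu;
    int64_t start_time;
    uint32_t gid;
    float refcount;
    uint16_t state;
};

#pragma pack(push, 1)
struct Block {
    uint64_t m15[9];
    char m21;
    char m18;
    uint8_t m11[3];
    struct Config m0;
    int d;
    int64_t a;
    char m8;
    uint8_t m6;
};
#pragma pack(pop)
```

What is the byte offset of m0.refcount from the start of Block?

97

Config: cpu at 0 (size 4, align 4) → ends 4; pad 4 to align 8 for start_time; start_time at 8 (size 8, align 8) → ends 16; gid at 16 (size 4, align 4) → ends 20; refcount at 20 (size 4, align 4) → ends 24; state at 24 (size 2, align 2) → ends 26; tail pad 6 to reach multiple of 8; total 32 bytes, alignment 8
m15 at 0 (size 72, align 1) → ends 72
m21 at 72 (size 1, align 1) → ends 73
m18 at 73 (size 1, align 1) → ends 74
m11 at 74 (size 3, align 1) → ends 77
m0 at 77 (size 32, align 1) → ends 109
within Config: refcount at 20
77 + 20 = 97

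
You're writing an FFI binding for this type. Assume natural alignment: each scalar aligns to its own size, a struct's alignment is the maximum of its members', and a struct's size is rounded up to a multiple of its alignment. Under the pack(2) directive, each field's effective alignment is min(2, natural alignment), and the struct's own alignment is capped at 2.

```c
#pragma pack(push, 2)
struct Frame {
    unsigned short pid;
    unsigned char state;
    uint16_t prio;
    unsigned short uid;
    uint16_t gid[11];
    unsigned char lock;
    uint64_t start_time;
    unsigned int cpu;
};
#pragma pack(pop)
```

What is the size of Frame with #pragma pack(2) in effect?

44

pid at 0 (size 2, align 2) → ends 2
state at 2 (size 1, align 1) → ends 3
pad 1 to align 2 for prio
prio at 4 (size 2, align 2) → ends 6
uid at 6 (size 2, align 2) → ends 8
gid at 8 (size 22, align 2) → ends 30
lock at 30 (size 1, align 1) → ends 31
pad 1 to align 2 for start_time
start_time at 32 (size 8, align 2) → ends 40
cpu at 40 (size 4, align 2) → ends 44
total 44 bytes, alignment 2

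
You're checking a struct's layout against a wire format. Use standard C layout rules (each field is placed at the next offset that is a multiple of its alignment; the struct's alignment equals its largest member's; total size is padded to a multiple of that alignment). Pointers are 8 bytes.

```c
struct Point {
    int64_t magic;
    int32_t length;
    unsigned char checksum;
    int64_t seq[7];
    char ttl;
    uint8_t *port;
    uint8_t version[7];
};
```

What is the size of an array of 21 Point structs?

2016

0..8  magic  (8B, 8-aligned)
8..12  length  (4B, 4-aligned)
12..13  checksum  (1B, 1-aligned)
13..16  -- padding (3B)
16..72  seq  (56B, 8-aligned)
72..73  ttl  (1B, 1-aligned)
73..80  -- padding (7B)
80..88  port  (8B, 8-aligned)
88..95  version  (7B, 1-aligned)
95..96  -- tail padding (1B)
sizeof = 96, alignof = 8
array of 21: 21 × 96 = 2016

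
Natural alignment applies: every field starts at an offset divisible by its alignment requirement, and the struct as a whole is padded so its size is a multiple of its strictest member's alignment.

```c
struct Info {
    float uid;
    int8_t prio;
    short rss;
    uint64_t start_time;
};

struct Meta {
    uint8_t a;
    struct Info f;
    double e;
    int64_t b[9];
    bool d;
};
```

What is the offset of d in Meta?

104

Info: 0..4  uid  (4B, 4-aligned); 4..5  prio  (1B, 1-aligned); 5..6  -- padding (1B); 6..8  rss  (2B, 2-aligned); 8..16  start_time  (8B, 8-aligned); sizeof = 16, alignof = 8
0..1  a  (1B, 1-aligned)
1..8  -- padding (7B)
8..24  f  (16B, 8-aligned)
24..32  e  (8B, 8-aligned)
32..104  b  (72B, 8-aligned)
104..105  d  (1B, 1-aligned)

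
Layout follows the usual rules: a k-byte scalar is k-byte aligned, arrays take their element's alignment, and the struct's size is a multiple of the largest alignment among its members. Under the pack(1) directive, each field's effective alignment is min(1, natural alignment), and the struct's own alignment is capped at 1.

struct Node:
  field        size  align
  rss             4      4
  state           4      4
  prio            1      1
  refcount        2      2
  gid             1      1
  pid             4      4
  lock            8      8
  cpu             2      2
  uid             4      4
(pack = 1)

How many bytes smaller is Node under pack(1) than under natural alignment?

natural layout:
  0..4  rss  (4B, 4-aligned)
  4..8  state  (4B, 4-aligned)
  8..9  prio  (1B, 1-aligned)
  9..10  -- padding (1B)
  10..12  refcount  (2B, 2-aligned)
  12..13  gid  (1B, 1-aligned)
  13..16  -- padding (3B)
  16..20  pid  (4B, 4-aligned)
  20..24  -- padding (4B)
  24..32  lock  (8B, 8-aligned)
  32..34  cpu  (2B, 2-aligned)
  34..36  -- padding (2B)
  36..40  uid  (4B, 4-aligned)
  sizeof = 40, alignof = 8
packed(1) layout:
  0..4  rss  (4B, 1-aligned)
  4..8  state  (4B, 1-aligned)
  8..9  prio  (1B, 1-aligned)
  9..11  refcount  (2B, 1-aligned)
  11..12  gid  (1B, 1-aligned)
  12..16  pid  (4B, 1-aligned)
  16..24  lock  (8B, 1-aligned)
  24..26  cpu  (2B, 1-aligned)
  26..30  uid  (4B, 1-aligned)
  sizeof = 30, alignof = 1
40 − 30 = 10

10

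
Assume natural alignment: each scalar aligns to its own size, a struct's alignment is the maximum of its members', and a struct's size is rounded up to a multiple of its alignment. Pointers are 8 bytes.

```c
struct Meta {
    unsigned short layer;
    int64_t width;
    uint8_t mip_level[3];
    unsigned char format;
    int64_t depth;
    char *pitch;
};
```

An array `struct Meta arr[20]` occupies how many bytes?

800

0..2  layer  (2B, 2-aligned)
2..8  -- padding (6B)
8..16  width  (8B, 8-aligned)
16..19  mip_level  (3B, 1-aligned)
19..20  format  (1B, 1-aligned)
20..24  -- padding (4B)
24..32  depth  (8B, 8-aligned)
32..40  pitch  (8B, 8-aligned)
sizeof = 40, alignof = 8
array of 20: 20 × 40 = 800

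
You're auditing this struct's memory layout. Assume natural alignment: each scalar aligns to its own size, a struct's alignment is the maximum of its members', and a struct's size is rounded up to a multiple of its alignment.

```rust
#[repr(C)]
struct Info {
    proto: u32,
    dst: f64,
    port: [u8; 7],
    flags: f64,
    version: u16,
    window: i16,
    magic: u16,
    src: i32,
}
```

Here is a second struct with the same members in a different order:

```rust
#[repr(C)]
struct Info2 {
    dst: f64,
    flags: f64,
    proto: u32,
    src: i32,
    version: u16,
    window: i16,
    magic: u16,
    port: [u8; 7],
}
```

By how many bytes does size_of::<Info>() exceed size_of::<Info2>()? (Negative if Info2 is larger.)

0..4  proto  (4B, 4-aligned)
4..8  -- padding (4B)
8..16  dst  (8B, 8-aligned)
16..23  port  (7B, 1-aligned)
23..24  -- padding (1B)
24..32  flags  (8B, 8-aligned)
32..34  version  (2B, 2-aligned)
34..36  window  (2B, 2-aligned)
36..38  magic  (2B, 2-aligned)
38..40  -- padding (2B)
40..44  src  (4B, 4-aligned)
44..48  -- tail padding (4B)
sizeof = 48, alignof = 8
— Info2 —
0..8  dst  (8B, 8-aligned)
8..16  flags  (8B, 8-aligned)
16..20  proto  (4B, 4-aligned)
20..24  src  (4B, 4-aligned)
24..26  version  (2B, 2-aligned)
26..28  window  (2B, 2-aligned)
28..30  magic  (2B, 2-aligned)
30..37  port  (7B, 1-aligned)
37..40  -- tail padding (3B)
sizeof = 40, alignof = 8
48 − 40 = 8

8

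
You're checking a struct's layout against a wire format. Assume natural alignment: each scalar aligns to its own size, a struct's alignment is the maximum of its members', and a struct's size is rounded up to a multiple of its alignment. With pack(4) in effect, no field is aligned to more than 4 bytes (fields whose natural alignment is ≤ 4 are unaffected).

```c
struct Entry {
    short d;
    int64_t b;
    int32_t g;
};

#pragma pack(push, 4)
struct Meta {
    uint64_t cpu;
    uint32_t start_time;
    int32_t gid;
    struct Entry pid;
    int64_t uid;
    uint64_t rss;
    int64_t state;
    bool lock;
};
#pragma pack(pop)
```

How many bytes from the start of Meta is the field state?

56

Entry: @0: d [2B, align 2] → 2; +6 pad (align 8); @8: b [8B, align 8] → 16; @16: g [4B, align 4] → 20; +4 tail pad (align 8); size 24, align 8
@0: cpu [8B, align 4] → 8
@8: start_time [4B, align 4] → 12
@12: gid [4B, align 4] → 16
@16: pid [24B, align 4] → 40
@40: uid [8B, align 4] → 48
@48: rss [8B, align 4] → 56
@56: state [8B, align 4] → 64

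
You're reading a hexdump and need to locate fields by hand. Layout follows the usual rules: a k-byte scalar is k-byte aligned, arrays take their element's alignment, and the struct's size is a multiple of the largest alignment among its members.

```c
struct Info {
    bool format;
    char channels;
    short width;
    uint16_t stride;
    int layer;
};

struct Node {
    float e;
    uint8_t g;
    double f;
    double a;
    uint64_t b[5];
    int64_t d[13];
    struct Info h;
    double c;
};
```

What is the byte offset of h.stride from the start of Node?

Info: 0..1  format  (1B, 1-aligned); 1..2  channels  (1B, 1-aligned); 2..4  width  (2B, 2-aligned); 4..6  stride  (2B, 2-aligned); 6..8  -- padding (2B); 8..12  layer  (4B, 4-aligned); sizeof = 12, alignof = 4
0..4  e  (4B, 4-aligned)
4..5  g  (1B, 1-aligned)
5..8  -- padding (3B)
8..16  f  (8B, 8-aligned)
16..24  a  (8B, 8-aligned)
24..64  b  (40B, 8-aligned)
64..168  d  (104B, 8-aligned)
168..180  h  (12B, 4-aligned)
within Info: stride at 4
168 + 4 = 172

172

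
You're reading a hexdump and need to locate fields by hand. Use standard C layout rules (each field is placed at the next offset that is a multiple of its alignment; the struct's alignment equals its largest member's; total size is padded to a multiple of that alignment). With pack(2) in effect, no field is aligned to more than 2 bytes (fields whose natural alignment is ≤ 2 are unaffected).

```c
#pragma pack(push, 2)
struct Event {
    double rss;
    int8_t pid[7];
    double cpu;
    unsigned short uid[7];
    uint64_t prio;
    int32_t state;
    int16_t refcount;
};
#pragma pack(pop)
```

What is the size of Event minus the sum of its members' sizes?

rss at 0 (size 8, align 2) → ends 8
pid at 8 (size 7, align 1) → ends 15
pad 1 to align 2 for cpu
cpu at 16 (size 8, align 2) → ends 24
uid at 24 (size 14, align 2) → ends 38
prio at 38 (size 8, align 2) → ends 46
state at 46 (size 4, align 2) → ends 50
refcount at 50 (size 2, align 2) → ends 52
total 52 bytes, alignment 2
data bytes 51, size 52 → padding 1

1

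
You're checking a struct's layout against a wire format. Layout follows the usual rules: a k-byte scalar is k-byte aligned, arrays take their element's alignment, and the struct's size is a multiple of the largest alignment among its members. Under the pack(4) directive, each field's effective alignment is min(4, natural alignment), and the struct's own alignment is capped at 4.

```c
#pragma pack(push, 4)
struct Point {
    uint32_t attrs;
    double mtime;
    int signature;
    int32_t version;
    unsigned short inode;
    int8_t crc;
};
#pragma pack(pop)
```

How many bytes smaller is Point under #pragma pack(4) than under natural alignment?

8

natural layout:
  attrs at 0 (size 4, align 4) → ends 4
  pad 4 to align 8 for mtime
  mtime at 8 (size 8, align 8) → ends 16
  signature at 16 (size 4, align 4) → ends 20
  version at 20 (size 4, align 4) → ends 24
  inode at 24 (size 2, align 2) → ends 26
  crc at 26 (size 1, align 1) → ends 27
  tail pad 5 to reach multiple of 8
  total 32 bytes, alignment 8
packed(4) layout:
  attrs at 0 (size 4, align 4) → ends 4
  mtime at 4 (size 8, align 4) → ends 12
  signature at 12 (size 4, align 4) → ends 16
  version at 16 (size 4, align 4) → ends 20
  inode at 20 (size 2, align 2) → ends 22
  crc at 22 (size 1, align 1) → ends 23
  tail pad 1 to reach multiple of 4
  total 24 bytes, alignment 4
32 − 24 = 8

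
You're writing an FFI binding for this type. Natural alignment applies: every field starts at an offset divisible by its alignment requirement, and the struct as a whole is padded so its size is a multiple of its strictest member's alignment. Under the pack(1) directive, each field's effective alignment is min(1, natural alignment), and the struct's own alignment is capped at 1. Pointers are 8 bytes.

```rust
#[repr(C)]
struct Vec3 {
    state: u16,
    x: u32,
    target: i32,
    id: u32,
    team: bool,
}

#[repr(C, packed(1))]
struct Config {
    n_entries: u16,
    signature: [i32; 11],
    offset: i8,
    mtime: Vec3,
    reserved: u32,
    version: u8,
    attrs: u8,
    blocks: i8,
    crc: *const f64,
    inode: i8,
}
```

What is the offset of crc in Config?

74

Vec3: state at 0 (size 2, align 2) → ends 2; pad 2 to align 4 for x; x at 4 (size 4, align 4) → ends 8; target at 8 (size 4, align 4) → ends 12; id at 12 (size 4, align 4) → ends 16; team at 16 (size 1, align 1) → ends 17; tail pad 3 to reach multiple of 4; total 20 bytes, alignment 4
n_entries at 0 (size 2, align 1) → ends 2
signature at 2 (size 44, align 1) → ends 46
offset at 46 (size 1, align 1) → ends 47
mtime at 47 (size 20, align 1) → ends 67
reserved at 67 (size 4, align 1) → ends 71
version at 71 (size 1, align 1) → ends 72
attrs at 72 (size 1, align 1) → ends 73
blocks at 73 (size 1, align 1) → ends 74
crc at 74 (size 8, align 1) → ends 82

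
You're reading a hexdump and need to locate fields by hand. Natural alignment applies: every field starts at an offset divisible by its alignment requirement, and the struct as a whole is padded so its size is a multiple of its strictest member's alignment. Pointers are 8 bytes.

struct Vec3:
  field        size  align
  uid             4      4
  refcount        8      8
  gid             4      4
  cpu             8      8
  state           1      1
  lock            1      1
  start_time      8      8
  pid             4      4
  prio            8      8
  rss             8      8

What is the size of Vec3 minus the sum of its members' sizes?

18

0..4  uid  (4B, 4-aligned)
4..8  -- padding (4B)
8..16  refcount  (8B, 8-aligned)
16..20  gid  (4B, 4-aligned)
20..24  -- padding (4B)
24..32  cpu  (8B, 8-aligned)
32..33  state  (1B, 1-aligned)
33..34  lock  (1B, 1-aligned)
34..40  -- padding (6B)
40..48  start_time  (8B, 8-aligned)
48..52  pid  (4B, 4-aligned)
52..56  -- padding (4B)
56..64  prio  (8B, 8-aligned)
64..72  rss  (8B, 8-aligned)
sizeof = 72, alignof = 8
data bytes 54, size 72 → padding 18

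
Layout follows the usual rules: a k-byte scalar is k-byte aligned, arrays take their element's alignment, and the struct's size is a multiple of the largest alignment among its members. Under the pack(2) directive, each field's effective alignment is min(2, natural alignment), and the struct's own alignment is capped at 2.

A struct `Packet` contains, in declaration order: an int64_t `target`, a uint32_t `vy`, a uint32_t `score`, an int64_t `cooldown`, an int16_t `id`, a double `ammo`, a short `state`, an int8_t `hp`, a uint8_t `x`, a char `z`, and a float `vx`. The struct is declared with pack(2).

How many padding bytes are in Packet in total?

target at 0 (size 8, align 2) → ends 8
vy at 8 (size 4, align 2) → ends 12
score at 12 (size 4, align 2) → ends 16
cooldown at 16 (size 8, align 2) → ends 24
id at 24 (size 2, align 2) → ends 26
ammo at 26 (size 8, align 2) → ends 34
state at 34 (size 2, align 2) → ends 36
hp at 36 (size 1, align 1) → ends 37
x at 37 (size 1, align 1) → ends 38
z at 38 (size 1, align 1) → ends 39
pad 1 to align 2 for vx
vx at 40 (size 4, align 2) → ends 44
total 44 bytes, alignment 2
data bytes 43, size 44 → padding 1

1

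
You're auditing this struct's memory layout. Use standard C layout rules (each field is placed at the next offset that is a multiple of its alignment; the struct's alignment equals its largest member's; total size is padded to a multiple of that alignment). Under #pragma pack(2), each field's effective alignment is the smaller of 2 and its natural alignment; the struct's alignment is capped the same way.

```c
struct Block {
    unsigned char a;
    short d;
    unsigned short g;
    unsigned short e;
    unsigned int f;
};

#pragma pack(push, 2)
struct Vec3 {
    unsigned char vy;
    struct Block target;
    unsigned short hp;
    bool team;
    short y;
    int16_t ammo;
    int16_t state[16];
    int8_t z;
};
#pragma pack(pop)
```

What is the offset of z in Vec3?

Block: a at 0 (size 1, align 1) → ends 1; pad 1 to align 2 for d; d at 2 (size 2, align 2) → ends 4; g at 4 (size 2, align 2) → ends 6; e at 6 (size 2, align 2) → ends 8; f at 8 (size 4, align 4) → ends 12; total 12 bytes, alignment 4
vy at 0 (size 1, align 1) → ends 1
pad 1 to align 2 for target
target at 2 (size 12, align 2) → ends 14
hp at 14 (size 2, align 2) → ends 16
team at 16 (size 1, align 1) → ends 17
pad 1 to align 2 for y
y at 18 (size 2, align 2) → ends 20
ammo at 20 (size 2, align 2) → ends 22
state at 22 (size 32, align 2) → ends 54
z at 54 (size 1, align 1) → ends 55

54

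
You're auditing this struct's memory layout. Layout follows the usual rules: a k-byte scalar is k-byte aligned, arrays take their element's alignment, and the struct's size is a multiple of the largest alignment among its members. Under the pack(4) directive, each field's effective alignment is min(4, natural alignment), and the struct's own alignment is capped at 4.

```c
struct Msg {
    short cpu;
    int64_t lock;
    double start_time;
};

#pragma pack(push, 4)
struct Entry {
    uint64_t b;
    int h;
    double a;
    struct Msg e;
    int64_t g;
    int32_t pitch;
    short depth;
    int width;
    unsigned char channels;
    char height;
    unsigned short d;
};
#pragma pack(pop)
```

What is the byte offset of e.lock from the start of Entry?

Msg: 0..2  cpu  (2B, 2-aligned); 2..8  -- padding (6B); 8..16  lock  (8B, 8-aligned); 16..24  start_time  (8B, 8-aligned); sizeof = 24, alignof = 8
0..8  b  (8B, 4-aligned)
8..12  h  (4B, 4-aligned)
12..20  a  (8B, 4-aligned)
20..44  e  (24B, 4-aligned)
within Msg: lock at 8
20 + 8 = 28

28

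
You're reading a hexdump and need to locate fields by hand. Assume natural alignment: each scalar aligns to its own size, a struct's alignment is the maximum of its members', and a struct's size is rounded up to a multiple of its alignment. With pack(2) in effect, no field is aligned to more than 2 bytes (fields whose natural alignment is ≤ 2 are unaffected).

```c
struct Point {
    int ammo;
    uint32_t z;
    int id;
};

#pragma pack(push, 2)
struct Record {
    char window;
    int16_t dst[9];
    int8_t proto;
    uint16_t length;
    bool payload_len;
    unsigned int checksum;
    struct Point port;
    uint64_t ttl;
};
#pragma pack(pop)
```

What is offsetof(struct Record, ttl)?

Point: @0: ammo [4B, align 4] → 4; @4: z [4B, align 4] → 8; @8: id [4B, align 4] → 12; size 12, align 4
@0: window [1B, align 1] → 1
+1 pad (align 2)
@2: dst [18B, align 2] → 20
@20: proto [1B, align 1] → 21
+1 pad (align 2)
@22: length [2B, align 2] → 24
@24: payload_len [1B, align 1] → 25
+1 pad (align 2)
@26: checksum [4B, align 2] → 30
@30: port [12B, align 2] → 42
@42: ttl [8B, align 2] → 50

42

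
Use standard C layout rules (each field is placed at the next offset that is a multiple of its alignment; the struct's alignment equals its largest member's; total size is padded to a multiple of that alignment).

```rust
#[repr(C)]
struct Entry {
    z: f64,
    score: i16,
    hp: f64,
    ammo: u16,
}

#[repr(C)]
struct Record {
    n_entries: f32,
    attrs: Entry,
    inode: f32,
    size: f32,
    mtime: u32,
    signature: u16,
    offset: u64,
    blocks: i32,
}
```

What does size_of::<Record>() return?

72 bytes

Entry: z at 0 (size 8, align 8) → ends 8; score at 8 (size 2, align 2) → ends 10; pad 6 to align 8 for hp; hp at 16 (size 8, align 8) → ends 24; ammo at 24 (size 2, align 2) → ends 26; tail pad 6 to reach multiple of 8; total 32 bytes, alignment 8
n_entries at 0 (size 4, align 4) → ends 4
pad 4 to align 8 for attrs
attrs at 8 (size 32, align 8) → ends 40
inode at 40 (size 4, align 4) → ends 44
size at 44 (size 4, align 4) → ends 48
mtime at 48 (size 4, align 4) → ends 52
signature at 52 (size 2, align 2) → ends 54
pad 2 to align 8 for offset
offset at 56 (size 8, align 8) → ends 64
blocks at 64 (size 4, align 4) → ends 68
tail pad 4 to reach multiple of 8
total 72 bytes, alignment 8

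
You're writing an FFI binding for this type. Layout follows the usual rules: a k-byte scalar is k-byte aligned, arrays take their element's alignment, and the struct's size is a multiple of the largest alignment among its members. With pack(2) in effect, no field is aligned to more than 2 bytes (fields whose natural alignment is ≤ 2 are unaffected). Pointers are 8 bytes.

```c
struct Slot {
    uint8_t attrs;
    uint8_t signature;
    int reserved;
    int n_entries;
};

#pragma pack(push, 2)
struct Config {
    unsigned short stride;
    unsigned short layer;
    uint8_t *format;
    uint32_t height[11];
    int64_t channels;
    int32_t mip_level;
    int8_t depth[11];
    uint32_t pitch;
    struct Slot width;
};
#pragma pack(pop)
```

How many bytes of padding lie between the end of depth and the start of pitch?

Slot: 0..1  attrs  (1B, 1-aligned); 1..2  signature  (1B, 1-aligned); 2..4  -- padding (2B); 4..8  reserved  (4B, 4-aligned); 8..12  n_entries  (4B, 4-aligned); sizeof = 12, alignof = 4
0..2  stride  (2B, 2-aligned)
2..4  layer  (2B, 2-aligned)
4..12  format  (8B, 2-aligned)
12..56  height  (44B, 2-aligned)
56..64  channels  (8B, 2-aligned)
64..68  mip_level  (4B, 2-aligned)
68..79  depth  (11B, 1-aligned)
79..80  -- padding (1B)
80..84  pitch  (4B, 2-aligned)

1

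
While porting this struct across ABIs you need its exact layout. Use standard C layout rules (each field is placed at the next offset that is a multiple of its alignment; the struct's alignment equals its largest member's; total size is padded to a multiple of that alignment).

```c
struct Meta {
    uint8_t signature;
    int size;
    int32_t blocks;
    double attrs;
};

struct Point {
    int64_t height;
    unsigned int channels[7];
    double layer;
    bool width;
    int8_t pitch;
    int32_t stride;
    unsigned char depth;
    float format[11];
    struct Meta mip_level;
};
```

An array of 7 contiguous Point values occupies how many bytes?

Meta: 0..1  signature  (1B, 1-aligned); 1..4  -- padding (3B); 4..8  size  (4B, 4-aligned); 8..12  blocks  (4B, 4-aligned); 12..16  -- padding (4B); 16..24  attrs  (8B, 8-aligned); sizeof = 24, alignof = 8
0..8  height  (8B, 8-aligned)
8..36  channels  (28B, 4-aligned)
36..40  -- padding (4B)
40..48  layer  (8B, 8-aligned)
48..49  width  (1B, 1-aligned)
49..50  pitch  (1B, 1-aligned)
50..52  -- padding (2B)
52..56  stride  (4B, 4-aligned)
56..57  depth  (1B, 1-aligned)
57..60  -- padding (3B)
60..104  format  (44B, 4-aligned)
104..128  mip_level  (24B, 8-aligned)
sizeof = 128, alignof = 8
array of 7: 7 × 128 = 896

896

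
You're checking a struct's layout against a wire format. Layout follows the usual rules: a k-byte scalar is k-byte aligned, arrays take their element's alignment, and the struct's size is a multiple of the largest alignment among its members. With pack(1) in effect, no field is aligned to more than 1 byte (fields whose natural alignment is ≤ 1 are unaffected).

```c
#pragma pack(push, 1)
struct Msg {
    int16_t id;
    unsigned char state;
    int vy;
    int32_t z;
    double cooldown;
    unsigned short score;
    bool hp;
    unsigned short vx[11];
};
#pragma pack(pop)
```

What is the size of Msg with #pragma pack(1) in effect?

id at 0 (size 2, align 1) → ends 2
state at 2 (size 1, align 1) → ends 3
vy at 3 (size 4, align 1) → ends 7
z at 7 (size 4, align 1) → ends 11
cooldown at 11 (size 8, align 1) → ends 19
score at 19 (size 2, align 1) → ends 21
hp at 21 (size 1, align 1) → ends 22
vx at 22 (size 22, align 1) → ends 44
total 44 bytes, alignment 1

44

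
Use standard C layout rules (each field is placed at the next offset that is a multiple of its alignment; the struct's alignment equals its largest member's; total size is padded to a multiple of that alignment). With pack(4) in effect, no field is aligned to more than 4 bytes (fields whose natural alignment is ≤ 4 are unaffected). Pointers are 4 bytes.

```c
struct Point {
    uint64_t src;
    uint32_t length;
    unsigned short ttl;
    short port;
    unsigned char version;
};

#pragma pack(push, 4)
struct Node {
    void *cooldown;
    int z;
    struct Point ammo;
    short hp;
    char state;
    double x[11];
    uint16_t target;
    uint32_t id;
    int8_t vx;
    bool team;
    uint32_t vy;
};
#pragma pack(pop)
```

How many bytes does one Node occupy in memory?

Point: @0: src [8B, align 8] → 8; @8: length [4B, align 4] → 12; @12: ttl [2B, align 2] → 14; @14: port [2B, align 2] → 16; @16: version [1B, align 1] → 17; +7 tail pad (align 8); size 24, align 8
@0: cooldown [4B, align 4] → 4
@4: z [4B, align 4] → 8
@8: ammo [24B, align 4] → 32
@32: hp [2B, align 2] → 34
@34: state [1B, align 1] → 35
+1 pad (align 4)
@36: x [88B, align 4] → 124
@124: target [2B, align 2] → 126
+2 pad (align 4)
@128: id [4B, align 4] → 132
@132: vx [1B, align 1] → 133
@133: team [1B, align 1] → 134
+2 pad (align 4)
@136: vy [4B, align 4] → 140
size 140, align 4

140 bytes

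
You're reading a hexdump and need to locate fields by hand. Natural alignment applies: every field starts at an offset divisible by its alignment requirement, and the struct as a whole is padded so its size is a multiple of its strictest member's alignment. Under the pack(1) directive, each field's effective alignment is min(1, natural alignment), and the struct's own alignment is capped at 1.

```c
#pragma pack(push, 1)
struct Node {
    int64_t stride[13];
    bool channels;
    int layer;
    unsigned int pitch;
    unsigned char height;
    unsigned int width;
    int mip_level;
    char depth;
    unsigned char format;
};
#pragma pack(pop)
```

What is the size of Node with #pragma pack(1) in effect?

124

@0: stride [104B, align 1] → 104
@104: channels [1B, align 1] → 105
@105: layer [4B, align 1] → 109
@109: pitch [4B, align 1] → 113
@113: height [1B, align 1] → 114
@114: width [4B, align 1] → 118
@118: mip_level [4B, align 1] → 122
@122: depth [1B, align 1] → 123
@123: format [1B, align 1] → 124
size 124, align 1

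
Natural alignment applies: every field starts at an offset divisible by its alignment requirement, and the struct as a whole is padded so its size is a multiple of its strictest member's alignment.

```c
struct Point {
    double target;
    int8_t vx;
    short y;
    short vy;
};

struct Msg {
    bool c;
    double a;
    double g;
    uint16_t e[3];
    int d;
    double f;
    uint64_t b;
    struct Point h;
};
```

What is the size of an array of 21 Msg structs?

Point: target at 0 (size 8, align 8) → ends 8; vx at 8 (size 1, align 1) → ends 9; pad 1 to align 2 for y; y at 10 (size 2, align 2) → ends 12; vy at 12 (size 2, align 2) → ends 14; tail pad 2 to reach multiple of 8; total 16 bytes, alignment 8
c at 0 (size 1, align 1) → ends 1
pad 7 to align 8 for a
a at 8 (size 8, align 8) → ends 16
g at 16 (size 8, align 8) → ends 24
e at 24 (size 6, align 2) → ends 30
pad 2 to align 4 for d
d at 32 (size 4, align 4) → ends 36
pad 4 to align 8 for f
f at 40 (size 8, align 8) → ends 48
b at 48 (size 8, align 8) → ends 56
h at 56 (size 16, align 8) → ends 72
total 72 bytes, alignment 8
array of 21: 21 × 72 = 1512

1512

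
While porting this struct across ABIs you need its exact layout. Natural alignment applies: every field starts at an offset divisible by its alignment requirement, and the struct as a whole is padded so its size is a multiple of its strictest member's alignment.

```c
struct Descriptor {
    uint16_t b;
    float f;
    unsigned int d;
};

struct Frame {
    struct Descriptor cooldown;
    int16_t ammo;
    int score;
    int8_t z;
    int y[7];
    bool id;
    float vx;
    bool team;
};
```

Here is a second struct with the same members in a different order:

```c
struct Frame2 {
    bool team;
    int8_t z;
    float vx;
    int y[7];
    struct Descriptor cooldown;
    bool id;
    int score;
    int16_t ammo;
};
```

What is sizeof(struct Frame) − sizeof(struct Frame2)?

4

Descriptor: @0: b [2B, align 2] → 2; +2 pad (align 4); @4: f [4B, align 4] → 8; @8: d [4B, align 4] → 12; size 12, align 4
@0: cooldown [12B, align 4] → 12
@12: ammo [2B, align 2] → 14
+2 pad (align 4)
@16: score [4B, align 4] → 20
@20: z [1B, align 1] → 21
+3 pad (align 4)
@24: y [28B, align 4] → 52
@52: id [1B, align 1] → 53
+3 pad (align 4)
@56: vx [4B, align 4] → 60
@60: team [1B, align 1] → 61
+3 tail pad (align 4)
size 64, align 4
— Frame2 —
@0: team [1B, align 1] → 1
@1: z [1B, align 1] → 2
+2 pad (align 4)
@4: vx [4B, align 4] → 8
@8: y [28B, align 4] → 36
@36: cooldown [12B, align 4] → 48
@48: id [1B, align 1] → 49
+3 pad (align 4)
@52: score [4B, align 4] → 56
@56: ammo [2B, align 2] → 58
+2 tail pad (align 4)
size 60, align 4
64 − 60 = 4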